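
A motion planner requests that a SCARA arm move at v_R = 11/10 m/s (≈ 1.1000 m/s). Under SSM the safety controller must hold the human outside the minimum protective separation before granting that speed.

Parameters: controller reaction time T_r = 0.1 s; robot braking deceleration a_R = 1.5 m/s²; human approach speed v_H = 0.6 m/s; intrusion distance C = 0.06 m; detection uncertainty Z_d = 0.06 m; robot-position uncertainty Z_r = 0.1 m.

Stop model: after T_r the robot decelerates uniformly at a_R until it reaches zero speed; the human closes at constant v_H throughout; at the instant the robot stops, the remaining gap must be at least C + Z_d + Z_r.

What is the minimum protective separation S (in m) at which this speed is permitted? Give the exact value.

braking lasts T_s = (11/10)/(3/2) = 0.7333 s
reaction-phase robot travel = 1.1000·0.1000 = 0.1100 m
braking distance = 1.1000²/(2·1.5000) = 0.4033 m
human closes 0.6000·0.8333 = 0.5000 m
margins: 0.0600+0.0600+0.1000 = 0.2200 m
S_min ≈ 0.1100+0.4033+0.5000+0.2200  ⇒  S_min = 37/30 m

S_min = 37/30 m = 1.2333 m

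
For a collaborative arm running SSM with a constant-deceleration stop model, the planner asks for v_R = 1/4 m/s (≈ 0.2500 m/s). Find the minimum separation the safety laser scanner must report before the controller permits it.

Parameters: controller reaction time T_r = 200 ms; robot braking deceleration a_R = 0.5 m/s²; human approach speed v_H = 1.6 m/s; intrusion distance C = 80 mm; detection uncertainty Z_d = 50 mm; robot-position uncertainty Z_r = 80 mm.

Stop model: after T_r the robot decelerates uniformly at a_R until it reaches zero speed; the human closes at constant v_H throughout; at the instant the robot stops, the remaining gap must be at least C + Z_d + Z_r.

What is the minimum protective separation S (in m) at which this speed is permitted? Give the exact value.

braking lasts T_s = (1/4)/(1/2) = 0.5000 s
reaction-phase robot travel = 0.2500·0.2000 = 0.0500 m
braking distance = 0.2500²/(2·0.5000) = 0.0625 m
human over T_r+T_s: 1.6000·(0.2000+0.5000) = 1.1200 m
margins: 0.0800+0.0500+0.0800 = 0.2100 m
S_min ≈ 0.0500+0.0625+1.1200+0.2100  ⇒  S_min = 577/400 m

S_min = 577/400 m = 1.4425 m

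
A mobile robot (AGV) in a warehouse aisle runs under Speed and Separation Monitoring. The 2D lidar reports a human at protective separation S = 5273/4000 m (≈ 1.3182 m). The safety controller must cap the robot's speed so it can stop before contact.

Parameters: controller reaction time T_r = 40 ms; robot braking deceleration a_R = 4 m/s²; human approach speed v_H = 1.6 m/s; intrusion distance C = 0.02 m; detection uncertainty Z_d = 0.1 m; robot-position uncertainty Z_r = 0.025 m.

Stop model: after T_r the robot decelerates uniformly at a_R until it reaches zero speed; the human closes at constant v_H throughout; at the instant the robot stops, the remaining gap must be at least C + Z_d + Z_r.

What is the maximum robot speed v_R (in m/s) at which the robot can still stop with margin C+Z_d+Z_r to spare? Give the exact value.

v_R_max = 17/10 m/s = 1.7000 m/s

collect terms ⇒ (1/8)·v_R² + (11/25)·v_R + (-4437/4000) = 0
  disc = (11/25)² − 4·(1/8)·(-4437/4000) = 29929/40000 ; √disc = 173/200
  v_R = (−(11/25) + 173/200) / (2·(1/8)) = 17/10 m/s
check:
braking lasts T_s = (17/10)/4 = 0.4250 s
robot in T_r: 1.7000·0.0400 = 0.0680 m
robot covers 1.7000·0.4250 − ½·4.0000·0.4250² = 0.3613 m while stopping
person approaches 1.6000·(0.0400+0.4250) = 0.7440 m
C+Z_d+Z_r = 0.0200+0.1000+0.0250 = 0.1450 m
sum ≈ 0.0680+0.3613+0.7440+0.1450 ≈ 1.3182 m = S ✓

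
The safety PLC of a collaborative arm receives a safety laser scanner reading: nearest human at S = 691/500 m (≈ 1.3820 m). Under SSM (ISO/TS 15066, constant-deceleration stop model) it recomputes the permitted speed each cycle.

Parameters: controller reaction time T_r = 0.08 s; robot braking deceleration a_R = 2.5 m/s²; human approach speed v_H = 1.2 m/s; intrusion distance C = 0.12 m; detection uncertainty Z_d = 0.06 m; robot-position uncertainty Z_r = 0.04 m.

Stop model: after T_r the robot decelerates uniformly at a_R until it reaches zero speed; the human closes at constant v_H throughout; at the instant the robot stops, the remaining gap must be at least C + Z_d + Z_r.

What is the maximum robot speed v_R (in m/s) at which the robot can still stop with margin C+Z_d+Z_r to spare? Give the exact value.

v_R_max = 13/10 m/s = 1.3000 m/s

quadratic (1/5)·v² + (14/25)·v + (-533/500) = 0
  disc = (14/25)² − 4·(1/5)·(-533/500) = 729/625 ; √disc = 27/25
  v_R = (−(14/25) + 27/25) / (2·(1/5)) = 13/10 m/s
check:
braking lasts T_s = (13/10)/(5/2) = 0.5200 s
robot covers v_R·T_r = 1.3000·0.0800 = 0.1040 m before braking
robot under decel: 1.3000²/(2·2.5000) = 0.3380 m
human over T_r+T_s: 1.2000·(0.0800+0.5200) = 0.7200 m
residual clearance needed = 0.1200+0.0600+0.0400 = 0.2200 m
sum ≈ 0.1040+0.3380+0.7200+0.2200 ≈ 1.3820 m = S ✓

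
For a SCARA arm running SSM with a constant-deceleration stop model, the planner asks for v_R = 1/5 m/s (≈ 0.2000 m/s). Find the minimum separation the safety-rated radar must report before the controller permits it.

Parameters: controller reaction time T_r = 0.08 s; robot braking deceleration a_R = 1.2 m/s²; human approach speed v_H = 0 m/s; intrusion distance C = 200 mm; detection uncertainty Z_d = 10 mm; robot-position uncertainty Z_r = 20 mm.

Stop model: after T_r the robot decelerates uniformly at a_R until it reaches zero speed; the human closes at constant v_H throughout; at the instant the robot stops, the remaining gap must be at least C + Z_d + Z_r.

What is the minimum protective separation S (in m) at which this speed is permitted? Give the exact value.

T_s = v_R/a_R = (1/5)/(6/5) = 0.1667 s
robot in T_r: 0.2000·0.0800 = 0.0160 m
robot covers 0.2000·0.1667 − ½·1.2000·0.1667² = 0.0167 m while stopping
person approaches 0.0000·(0.0800+0.1667) = 0.0000 m
C+Z_d+Z_r = 0.2000+0.0100+0.0200 = 0.2300 m
S_min ≈ 0.0160+0.0167+0.0000+0.2300  ⇒  S_min = 197/750 m

S_min = 197/750 m = 0.2627 m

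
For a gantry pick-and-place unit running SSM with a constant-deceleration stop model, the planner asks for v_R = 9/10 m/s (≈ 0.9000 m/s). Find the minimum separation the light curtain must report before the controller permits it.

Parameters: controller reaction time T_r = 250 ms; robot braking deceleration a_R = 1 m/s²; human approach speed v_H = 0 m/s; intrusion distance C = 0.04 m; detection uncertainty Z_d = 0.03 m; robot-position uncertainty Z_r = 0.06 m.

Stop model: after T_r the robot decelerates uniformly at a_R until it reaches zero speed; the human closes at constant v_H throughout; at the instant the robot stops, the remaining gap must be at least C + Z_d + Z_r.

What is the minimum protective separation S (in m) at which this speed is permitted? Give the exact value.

braking lasts T_s = (9/10)/1 = 0.9000 s
robot in T_r: 0.9000·0.2500 = 0.2250 m
braking distance = 0.9000²/(2·1.0000) = 0.4050 m
person approaches 0.0000·(0.2500+0.9000) = 0.0000 m
C+Z_d+Z_r = 0.0400+0.0300+0.0600 = 0.1300 m
S_min ≈ 0.2250+0.4050+0.0000+0.1300  ⇒  S_min = 19/25 m

S_min = 19/25 m = 0.7600 m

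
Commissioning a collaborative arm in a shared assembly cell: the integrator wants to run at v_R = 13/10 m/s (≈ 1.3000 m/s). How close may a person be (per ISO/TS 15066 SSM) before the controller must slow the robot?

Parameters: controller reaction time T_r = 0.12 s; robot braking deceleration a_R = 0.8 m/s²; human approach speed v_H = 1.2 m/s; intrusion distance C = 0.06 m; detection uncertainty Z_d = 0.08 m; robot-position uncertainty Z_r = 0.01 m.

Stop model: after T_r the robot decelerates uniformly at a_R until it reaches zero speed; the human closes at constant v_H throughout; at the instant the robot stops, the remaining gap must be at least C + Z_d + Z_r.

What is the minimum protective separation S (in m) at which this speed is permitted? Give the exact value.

S_min = 553/160 m = 3.4562 m

braking lasts T_s = (13/10)/(4/5) = 1.6250 s
reaction-phase robot travel = 1.3000·0.1200 = 0.1560 m
robot covers 1.3000·1.6250 − ½·0.8000·1.6250² = 1.0562 m while stopping
person approaches 1.2000·(0.1200+1.6250) = 2.0940 m
residual clearance needed = 0.0600+0.0800+0.0100 = 0.1500 m
S_min ≈ 0.1560+1.0562+2.0940+0.1500  ⇒  S_min = 553/160 m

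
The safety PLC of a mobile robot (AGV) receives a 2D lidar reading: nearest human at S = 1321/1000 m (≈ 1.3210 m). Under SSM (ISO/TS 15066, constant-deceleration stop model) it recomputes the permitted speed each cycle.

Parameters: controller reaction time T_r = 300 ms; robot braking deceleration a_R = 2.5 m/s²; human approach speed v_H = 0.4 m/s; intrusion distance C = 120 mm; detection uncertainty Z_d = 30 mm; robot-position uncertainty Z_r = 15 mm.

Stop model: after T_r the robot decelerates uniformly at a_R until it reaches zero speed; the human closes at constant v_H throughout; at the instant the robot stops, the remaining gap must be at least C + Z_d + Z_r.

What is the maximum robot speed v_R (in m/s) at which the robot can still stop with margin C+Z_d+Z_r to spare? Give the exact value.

v_R_max = 7/5 m/s = 1.4000 m/s

at the boundary: (1/5)·v² + (23/50)·v + (-259/250) = 0
  disc = (23/50)² − 4·(1/5)·(-259/250) = 2601/2500 ; √disc = 51/50
  v_R = (−(23/50) + 51/50) / (2·(1/5)) = 7/5 m/s
check:
braking lasts T_s = (7/5)/(5/2) = 0.5600 s
robot covers v_R·T_r = 1.4000·0.3000 = 0.4200 m before braking
robot under decel: 1.4000²/(2·2.5000) = 0.3920 m
person approaches 0.4000·(0.3000+0.5600) = 0.3440 m
residual clearance needed = 0.1200+0.0300+0.0150 = 0.1650 m
sum ≈ 0.4200+0.3920+0.3440+0.1650 ≈ 1.3210 m = S ✓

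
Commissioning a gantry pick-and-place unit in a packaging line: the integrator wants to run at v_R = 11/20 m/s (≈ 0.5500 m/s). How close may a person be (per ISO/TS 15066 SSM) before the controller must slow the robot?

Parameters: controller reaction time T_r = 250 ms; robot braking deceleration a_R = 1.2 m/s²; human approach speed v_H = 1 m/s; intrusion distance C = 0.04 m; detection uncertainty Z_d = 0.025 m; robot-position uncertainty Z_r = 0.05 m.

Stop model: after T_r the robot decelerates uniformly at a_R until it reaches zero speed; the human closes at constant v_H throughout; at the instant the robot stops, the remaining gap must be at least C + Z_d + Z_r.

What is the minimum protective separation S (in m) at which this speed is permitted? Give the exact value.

braking lasts T_s = (11/20)/(6/5) = 0.4583 s
robot covers v_R·T_r = 0.5500·0.2500 = 0.1375 m before braking
robot under decel: 0.5500²/(2·1.2000) = 0.1260 m
human closes 1.0000·0.7083 = 0.7083 m
residual clearance needed = 0.0400+0.0250+0.0500 = 0.1150 m
S_min ≈ 0.1375+0.1260+0.7083+0.1150  ⇒  S_min = 1739/1600 m

S_min = 1739/1600 m = 1.0869 m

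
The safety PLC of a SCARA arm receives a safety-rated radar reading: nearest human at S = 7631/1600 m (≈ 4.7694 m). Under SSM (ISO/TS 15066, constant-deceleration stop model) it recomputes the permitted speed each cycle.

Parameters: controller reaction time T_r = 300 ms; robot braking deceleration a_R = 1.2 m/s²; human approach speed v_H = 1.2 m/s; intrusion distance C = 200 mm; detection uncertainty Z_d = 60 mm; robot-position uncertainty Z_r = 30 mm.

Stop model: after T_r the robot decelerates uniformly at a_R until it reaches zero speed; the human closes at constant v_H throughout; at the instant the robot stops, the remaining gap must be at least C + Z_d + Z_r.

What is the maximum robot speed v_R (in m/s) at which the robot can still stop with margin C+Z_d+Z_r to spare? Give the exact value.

quadratic (5/12)·v² + (13/10)·v + (-6591/1600) = 0
  disc = (13/10)² − 4·(5/12)·(-6591/1600) = 13689/1600 ; √disc = 117/40
  v_R = (−(13/10) + 117/40) / (2·(5/12)) = 39/20 m/s
check:
T_s = v_R/a_R = (39/20)/(6/5) = 1.6250 s
robot covers v_R·T_r = 1.9500·0.3000 = 0.5850 m before braking
braking distance = 1.9500²/(2·1.2000) = 1.5844 m
human closes 1.2000·1.9250 = 2.3100 m
residual clearance needed = 0.2000+0.0600+0.0300 = 0.2900 m
sum ≈ 0.5850+1.5844+2.3100+0.2900 ≈ 4.7694 m = S ✓

v_R_max = 39/20 m/s = 1.9500 m/s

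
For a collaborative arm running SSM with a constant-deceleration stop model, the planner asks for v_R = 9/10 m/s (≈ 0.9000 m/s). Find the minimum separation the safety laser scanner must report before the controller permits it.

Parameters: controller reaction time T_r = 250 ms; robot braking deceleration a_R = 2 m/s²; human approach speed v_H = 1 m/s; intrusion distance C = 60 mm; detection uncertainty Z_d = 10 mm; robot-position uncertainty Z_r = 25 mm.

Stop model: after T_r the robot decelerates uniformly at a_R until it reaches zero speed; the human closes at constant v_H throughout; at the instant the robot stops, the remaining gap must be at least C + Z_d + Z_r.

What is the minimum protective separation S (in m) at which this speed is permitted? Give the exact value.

T_s = v_R/a_R = (9/10)/2 = 0.4500 s
reaction-phase robot travel = 0.9000·0.2500 = 0.2250 m
robot covers 0.9000·0.4500 − ½·2.0000·0.4500² = 0.2025 m while stopping
human over T_r+T_s: 1.0000·(0.2500+0.4500) = 0.7000 m
residual clearance needed = 0.0600+0.0100+0.0250 = 0.0950 m
S_min ≈ 0.2250+0.2025+0.7000+0.0950  ⇒  S_min = 489/400 m

S_min = 489/400 m = 1.2225 m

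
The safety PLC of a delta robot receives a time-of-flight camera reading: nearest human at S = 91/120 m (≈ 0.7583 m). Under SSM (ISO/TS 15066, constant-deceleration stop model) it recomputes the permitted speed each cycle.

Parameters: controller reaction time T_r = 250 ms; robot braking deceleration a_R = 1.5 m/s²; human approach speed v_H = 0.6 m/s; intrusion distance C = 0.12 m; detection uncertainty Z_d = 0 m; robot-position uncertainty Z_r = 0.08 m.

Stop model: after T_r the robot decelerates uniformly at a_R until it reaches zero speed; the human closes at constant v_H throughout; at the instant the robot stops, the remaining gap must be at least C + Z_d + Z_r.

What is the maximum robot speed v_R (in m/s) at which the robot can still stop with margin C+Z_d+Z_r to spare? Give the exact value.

v_R_max = 1/2 m/s = 0.5000 m/s

quadratic (1/3)·v² + (13/20)·v + (-49/120) = 0
  disc = (13/20)² − 4·(1/3)·(-49/120) = 3481/3600 ; √disc = 59/60
  v_R = (−(13/20) + 59/60) / (2·(1/3)) = 1/2 m/s
check:
T_s = v_R/a_R = (1/2)/(3/2) = 0.3333 s
robot covers v_R·T_r = 0.5000·0.2500 = 0.1250 m before braking
robot covers 0.5000·0.3333 − ½·1.5000·0.3333² = 0.0833 m while stopping
human closes 0.6000·0.5833 = 0.3500 m
C+Z_d+Z_r = 0.1200+0.0000+0.0800 = 0.2000 m
sum ≈ 0.1250+0.0833+0.3500+0.2000 ≈ 0.7583 m = S ✓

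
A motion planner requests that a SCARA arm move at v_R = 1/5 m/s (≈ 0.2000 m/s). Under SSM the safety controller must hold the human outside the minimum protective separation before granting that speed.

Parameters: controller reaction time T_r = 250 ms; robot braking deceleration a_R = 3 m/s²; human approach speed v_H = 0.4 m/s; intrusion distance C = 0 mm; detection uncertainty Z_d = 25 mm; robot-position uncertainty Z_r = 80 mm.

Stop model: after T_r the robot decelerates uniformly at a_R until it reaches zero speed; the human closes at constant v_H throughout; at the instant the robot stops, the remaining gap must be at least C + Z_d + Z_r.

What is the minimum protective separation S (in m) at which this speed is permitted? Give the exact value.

stop time T_s = (1/5)/3 = 0.0667 s
reaction-phase robot travel = 0.2000·0.2500 = 0.0500 m
robot under decel: 0.2000²/(2·3.0000) = 0.0067 m
human over T_r+T_s: 0.4000·(0.2500+0.0667) = 0.1267 m
residual clearance needed = 0.0000+0.0250+0.0800 = 0.1050 m
S_min ≈ 0.0500+0.0067+0.1267+0.1050  ⇒  S_min = 173/600 m

S_min = 173/600 m = 0.2883 m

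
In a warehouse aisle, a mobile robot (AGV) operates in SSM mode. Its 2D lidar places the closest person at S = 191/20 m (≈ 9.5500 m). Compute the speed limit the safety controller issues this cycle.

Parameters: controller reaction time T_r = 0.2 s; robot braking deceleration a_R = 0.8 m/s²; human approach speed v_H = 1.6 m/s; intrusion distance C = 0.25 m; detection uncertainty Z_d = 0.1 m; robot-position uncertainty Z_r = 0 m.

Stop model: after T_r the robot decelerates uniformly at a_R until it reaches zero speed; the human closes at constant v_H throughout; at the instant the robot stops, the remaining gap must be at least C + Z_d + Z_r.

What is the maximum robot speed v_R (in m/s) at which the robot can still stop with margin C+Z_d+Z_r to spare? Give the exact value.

v_R_max = 12/5 m/s = 2.4000 m/s

quadratic (5/8)·v² + (11/5)·v + (-222/25) = 0
  disc = (11/5)² − 4·(5/8)·(-222/25) = 676/25 ; √disc = 26/5
  v_R = (−(11/5) + 26/5) / (2·(5/8)) = 12/5 m/s
check:
braking lasts T_s = (12/5)/(4/5) = 3.0000 s
robot in T_r: 2.4000·0.2000 = 0.4800 m
robot covers 2.4000·3.0000 − ½·0.8000·3.0000² = 3.6000 m while stopping
person approaches 1.6000·(0.2000+3.0000) = 5.1200 m
residual clearance needed = 0.2500+0.1000+0.0000 = 0.3500 m
sum ≈ 0.4800+3.6000+5.1200+0.3500 ≈ 9.5500 m = S ✓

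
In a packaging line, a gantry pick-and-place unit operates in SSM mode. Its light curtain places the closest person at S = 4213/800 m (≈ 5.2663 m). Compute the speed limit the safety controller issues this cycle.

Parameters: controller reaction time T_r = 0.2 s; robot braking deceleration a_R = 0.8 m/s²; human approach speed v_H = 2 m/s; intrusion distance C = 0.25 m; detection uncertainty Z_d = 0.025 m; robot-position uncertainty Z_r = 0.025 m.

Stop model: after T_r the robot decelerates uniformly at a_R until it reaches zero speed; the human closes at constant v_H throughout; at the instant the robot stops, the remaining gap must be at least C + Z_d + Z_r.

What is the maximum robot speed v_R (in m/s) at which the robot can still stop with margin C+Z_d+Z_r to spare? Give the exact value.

v_R_max = 13/10 m/s = 1.3000 m/s

quadratic (5/8)·v² + (27/10)·v + (-3653/800) = 0
  disc = (27/10)² − 4·(5/8)·(-3653/800) = 29929/1600 ; √disc = 173/40
  v_R = (−(27/10) + 173/40) / (2·(5/8)) = 13/10 m/s
check:
stop time T_s = (13/10)/(4/5) = 1.6250 s
reaction-phase robot travel = 1.3000·0.2000 = 0.2600 m
robot under decel: 1.3000²/(2·0.8000) = 1.0562 m
human closes 2.0000·1.8250 = 3.6500 m
residual clearance needed = 0.2500+0.0250+0.0250 = 0.3000 m
sum ≈ 0.2600+1.0562+3.6500+0.3000 ≈ 5.2663 m = S ✓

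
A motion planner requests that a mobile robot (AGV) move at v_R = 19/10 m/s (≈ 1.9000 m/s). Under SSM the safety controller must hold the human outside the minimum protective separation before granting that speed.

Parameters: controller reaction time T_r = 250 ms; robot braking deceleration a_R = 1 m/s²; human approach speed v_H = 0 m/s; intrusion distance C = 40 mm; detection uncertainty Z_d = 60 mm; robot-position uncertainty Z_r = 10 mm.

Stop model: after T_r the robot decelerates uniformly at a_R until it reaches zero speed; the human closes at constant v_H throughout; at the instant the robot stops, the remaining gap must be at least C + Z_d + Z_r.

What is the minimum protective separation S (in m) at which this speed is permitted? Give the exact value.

stop time T_s = (19/10)/1 = 1.9000 s
robot in T_r: 1.9000·0.2500 = 0.4750 m
braking distance = 1.9000²/(2·1.0000) = 1.8050 m
human closes 0.0000·2.1500 = 0.0000 m
C+Z_d+Z_r = 0.0400+0.0600+0.0100 = 0.1100 m
S_min ≈ 0.4750+1.8050+0.0000+0.1100  ⇒  S_min = 239/100 m

S_min = 239/100 m = 2.3900 m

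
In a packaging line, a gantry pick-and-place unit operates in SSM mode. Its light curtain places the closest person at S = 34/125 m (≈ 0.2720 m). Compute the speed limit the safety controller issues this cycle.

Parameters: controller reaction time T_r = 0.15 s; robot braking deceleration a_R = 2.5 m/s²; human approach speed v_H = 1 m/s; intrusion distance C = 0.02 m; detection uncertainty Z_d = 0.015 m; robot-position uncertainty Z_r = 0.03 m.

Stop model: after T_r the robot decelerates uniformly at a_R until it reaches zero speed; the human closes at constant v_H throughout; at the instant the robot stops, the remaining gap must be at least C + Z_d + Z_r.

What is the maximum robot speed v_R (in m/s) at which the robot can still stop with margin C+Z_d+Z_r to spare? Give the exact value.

v_R_max = 1/10 m/s = 0.1000 m/s

at the boundary: (1/5)·v² + (11/20)·v + (-57/1000) = 0
  disc = (11/20)² − 4·(1/5)·(-57/1000) = 3481/10000 ; √disc = 59/100
  v_R = (−(11/20) + 59/100) / (2·(1/5)) = 1/10 m/s
check:
T_s = v_R/a_R = (1/10)/(5/2) = 0.0400 s
robot covers v_R·T_r = 0.1000·0.1500 = 0.0150 m before braking
robot covers 0.1000·0.0400 − ½·2.5000·0.0400² = 0.0020 m while stopping
human closes 1.0000·0.1900 = 0.1900 m
residual clearance needed = 0.0200+0.0150+0.0300 = 0.0650 m
sum ≈ 0.0150+0.0020+0.1900+0.0650 ≈ 0.2720 m = S ✓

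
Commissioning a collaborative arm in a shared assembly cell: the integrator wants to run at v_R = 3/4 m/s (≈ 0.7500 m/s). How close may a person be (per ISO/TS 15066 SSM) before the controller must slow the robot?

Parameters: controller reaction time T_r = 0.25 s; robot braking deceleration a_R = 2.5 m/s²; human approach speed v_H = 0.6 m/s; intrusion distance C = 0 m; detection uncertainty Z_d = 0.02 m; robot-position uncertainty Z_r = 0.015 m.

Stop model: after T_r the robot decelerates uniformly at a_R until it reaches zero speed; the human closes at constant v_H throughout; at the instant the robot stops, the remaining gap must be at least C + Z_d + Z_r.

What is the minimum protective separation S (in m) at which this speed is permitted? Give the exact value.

braking lasts T_s = (3/4)/(5/2) = 0.3000 s
reaction-phase robot travel = 0.7500·0.2500 = 0.1875 m
robot covers 0.7500·0.3000 − ½·2.5000·0.3000² = 0.1125 m while stopping
human closes 0.6000·0.5500 = 0.3300 m
residual clearance needed = 0.0000+0.0200+0.0150 = 0.0350 m
S_min ≈ 0.1875+0.1125+0.3300+0.0350  ⇒  S_min = 133/200 m

S_min = 133/200 m = 0.6650 m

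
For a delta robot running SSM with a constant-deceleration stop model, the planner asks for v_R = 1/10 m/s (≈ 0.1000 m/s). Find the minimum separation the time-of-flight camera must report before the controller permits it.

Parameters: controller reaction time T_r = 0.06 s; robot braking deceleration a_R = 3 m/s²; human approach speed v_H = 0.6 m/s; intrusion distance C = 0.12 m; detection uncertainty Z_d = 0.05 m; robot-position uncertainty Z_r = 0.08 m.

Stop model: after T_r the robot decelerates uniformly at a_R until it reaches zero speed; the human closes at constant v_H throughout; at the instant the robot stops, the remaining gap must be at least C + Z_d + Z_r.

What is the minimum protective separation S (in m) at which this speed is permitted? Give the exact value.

stop time T_s = (1/10)/3 = 0.0333 s
reaction-phase robot travel = 0.1000·0.0600 = 0.0060 m
robot covers 0.1000·0.0333 − ½·3.0000·0.0333² = 0.0017 m while stopping
human over T_r+T_s: 0.6000·(0.0600+0.0333) = 0.0560 m
residual clearance needed = 0.1200+0.0500+0.0800 = 0.2500 m
S_min ≈ 0.0060+0.0017+0.0560+0.2500  ⇒  S_min = 941/3000 m

S_min = 941/3000 m = 0.3137 m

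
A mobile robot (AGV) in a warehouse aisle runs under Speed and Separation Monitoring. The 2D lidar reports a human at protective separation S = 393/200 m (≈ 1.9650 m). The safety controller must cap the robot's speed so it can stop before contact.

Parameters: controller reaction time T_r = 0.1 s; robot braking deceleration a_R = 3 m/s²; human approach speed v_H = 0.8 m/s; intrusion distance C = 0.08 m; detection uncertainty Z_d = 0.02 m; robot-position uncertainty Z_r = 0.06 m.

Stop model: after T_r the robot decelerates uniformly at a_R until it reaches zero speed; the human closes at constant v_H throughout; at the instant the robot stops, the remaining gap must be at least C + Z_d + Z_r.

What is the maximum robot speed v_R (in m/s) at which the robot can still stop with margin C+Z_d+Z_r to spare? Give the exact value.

v_R_max = 23/10 m/s = 2.3000 m/s

at the boundary: (1/6)·v² + (11/30)·v + (-69/40) = 0
  disc = (11/30)² − 4·(1/6)·(-69/40) = 289/225 ; √disc = 17/15
  v_R = (−(11/30) + 17/15) / (2·(1/6)) = 23/10 m/s
check:
braking lasts T_s = (23/10)/3 = 0.7667 s
reaction-phase robot travel = 2.3000·0.1000 = 0.2300 m
robot under decel: 2.3000²/(2·3.0000) = 0.8817 m
person approaches 0.8000·(0.1000+0.7667) = 0.6933 m
margins: 0.0800+0.0200+0.0600 = 0.1600 m
sum ≈ 0.2300+0.8817+0.6933+0.1600 ≈ 1.9650 m = S ✓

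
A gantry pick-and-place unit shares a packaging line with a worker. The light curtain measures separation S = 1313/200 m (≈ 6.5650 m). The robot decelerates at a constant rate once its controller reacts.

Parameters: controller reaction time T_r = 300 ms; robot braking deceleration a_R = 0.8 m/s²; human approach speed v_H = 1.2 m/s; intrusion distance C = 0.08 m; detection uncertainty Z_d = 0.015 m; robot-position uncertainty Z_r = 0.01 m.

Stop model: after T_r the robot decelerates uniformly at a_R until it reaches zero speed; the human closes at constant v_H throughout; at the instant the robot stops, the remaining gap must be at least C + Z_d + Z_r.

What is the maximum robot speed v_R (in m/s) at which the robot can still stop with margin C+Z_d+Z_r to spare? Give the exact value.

v_R_max = 2 m/s = 2.0000 m/s

quadratic (5/8)·v² + (9/5)·v + (-61/10) = 0
  disc = (9/5)² − 4·(5/8)·(-61/10) = 1849/100 ; √disc = 43/10
  v_R = (−(9/5) + 43/10) / (2·(5/8)) = 2 m/s
check:
stop time T_s = 2/(4/5) = 2.5000 s
robot covers v_R·T_r = 2.0000·0.3000 = 0.6000 m before braking
braking distance = 2.0000²/(2·0.8000) = 2.5000 m
human closes 1.2000·2.8000 = 3.3600 m
residual clearance needed = 0.0800+0.0150+0.0100 = 0.1050 m
sum ≈ 0.6000+2.5000+3.3600+0.1050 ≈ 6.5650 m = S ✓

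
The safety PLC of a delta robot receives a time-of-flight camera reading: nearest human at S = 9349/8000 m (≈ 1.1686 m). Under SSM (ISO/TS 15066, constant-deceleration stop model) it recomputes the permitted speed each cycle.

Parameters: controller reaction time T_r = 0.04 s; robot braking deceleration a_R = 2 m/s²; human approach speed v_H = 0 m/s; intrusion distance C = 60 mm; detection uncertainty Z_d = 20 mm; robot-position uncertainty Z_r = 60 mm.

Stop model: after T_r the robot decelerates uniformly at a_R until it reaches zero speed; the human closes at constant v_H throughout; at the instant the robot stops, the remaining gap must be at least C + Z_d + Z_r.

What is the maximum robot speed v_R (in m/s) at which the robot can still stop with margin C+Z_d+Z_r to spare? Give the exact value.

v_R_max = 39/20 m/s = 1.9500 m/s

at the boundary: (1/4)·v² + (1/25)·v + (-8229/8000) = 0
  disc = (1/25)² − 4·(1/4)·(-8229/8000) = 41209/40000 ; √disc = 203/200
  v_R = (−(1/25) + 203/200) / (2·(1/4)) = 39/20 m/s
check:
T_s = v_R/a_R = (39/20)/2 = 0.9750 s
robot in T_r: 1.9500·0.0400 = 0.0780 m
braking distance = 1.9500²/(2·2.0000) = 0.9506 m
human over T_r+T_s: 0.0000·(0.0400+0.9750) = 0.0000 m
C+Z_d+Z_r = 0.0600+0.0200+0.0600 = 0.1400 m
sum ≈ 0.0780+0.9506+0.0000+0.1400 ≈ 1.1686 m = S ✓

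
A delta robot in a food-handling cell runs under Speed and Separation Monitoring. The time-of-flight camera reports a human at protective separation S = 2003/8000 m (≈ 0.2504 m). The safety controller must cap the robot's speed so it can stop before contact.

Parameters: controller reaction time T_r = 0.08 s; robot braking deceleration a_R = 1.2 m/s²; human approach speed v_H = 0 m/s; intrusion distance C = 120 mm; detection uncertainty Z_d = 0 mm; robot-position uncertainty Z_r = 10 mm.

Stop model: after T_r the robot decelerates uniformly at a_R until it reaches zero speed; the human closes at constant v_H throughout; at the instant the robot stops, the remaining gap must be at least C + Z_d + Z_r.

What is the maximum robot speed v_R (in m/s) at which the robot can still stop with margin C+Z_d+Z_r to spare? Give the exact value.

at the boundary: (5/12)·v² + (2/25)·v + (-963/8000) = 0
  disc = (2/25)² − 4·(5/12)·(-963/8000) = 8281/40000 ; √disc = 91/200
  v_R = (−(2/25) + 91/200) / (2·(5/12)) = 9/20 m/s
check:
stop time T_s = (9/20)/(6/5) = 0.3750 s
robot covers v_R·T_r = 0.4500·0.0800 = 0.0360 m before braking
robot under decel: 0.4500²/(2·1.2000) = 0.0844 m
person approaches 0.0000·(0.0800+0.3750) = 0.0000 m
residual clearance needed = 0.1200+0.0000+0.0100 = 0.1300 m
sum ≈ 0.0360+0.0844+0.0000+0.1300 ≈ 0.2504 m = S ✓

v_R_max = 9/20 m/s = 0.4500 m/s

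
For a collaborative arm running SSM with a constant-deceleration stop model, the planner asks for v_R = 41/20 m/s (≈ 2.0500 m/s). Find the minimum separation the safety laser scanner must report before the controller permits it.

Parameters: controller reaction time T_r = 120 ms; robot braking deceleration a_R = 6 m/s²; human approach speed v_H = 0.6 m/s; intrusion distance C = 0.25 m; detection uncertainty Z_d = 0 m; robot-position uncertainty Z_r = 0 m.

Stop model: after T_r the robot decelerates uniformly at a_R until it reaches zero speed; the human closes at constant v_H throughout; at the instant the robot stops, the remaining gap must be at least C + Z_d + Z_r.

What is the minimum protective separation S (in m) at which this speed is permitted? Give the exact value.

T_s = v_R/a_R = (41/20)/6 = 0.3417 s
robot in T_r: 2.0500·0.1200 = 0.2460 m
robot under decel: 2.0500²/(2·6.0000) = 0.3502 m
human closes 0.6000·0.4617 = 0.2770 m
residual clearance needed = 0.2500+0.0000+0.0000 = 0.2500 m
S_min ≈ 0.2460+0.3502+0.2770+0.2500  ⇒  S_min = 26957/24000 m

S_min = 26957/24000 m = 1.1232 m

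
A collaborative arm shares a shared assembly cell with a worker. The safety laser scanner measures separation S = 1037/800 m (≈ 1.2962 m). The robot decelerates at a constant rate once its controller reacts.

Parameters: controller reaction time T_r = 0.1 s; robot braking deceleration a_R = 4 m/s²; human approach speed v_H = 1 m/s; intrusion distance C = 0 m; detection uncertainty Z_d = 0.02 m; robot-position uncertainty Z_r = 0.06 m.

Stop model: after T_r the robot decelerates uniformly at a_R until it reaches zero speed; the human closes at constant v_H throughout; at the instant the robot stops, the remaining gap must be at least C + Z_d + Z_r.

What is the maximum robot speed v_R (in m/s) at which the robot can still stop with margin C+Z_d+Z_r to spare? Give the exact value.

v_R_max = 19/10 m/s = 1.9000 m/s

at the boundary: (1/8)·v² + (7/20)·v + (-893/800) = 0
  disc = (7/20)² − 4·(1/8)·(-893/800) = 1089/1600 ; √disc = 33/40
  v_R = (−(7/20) + 33/40) / (2·(1/8)) = 19/10 m/s
check:
stop time T_s = (19/10)/4 = 0.4750 s
reaction-phase robot travel = 1.9000·0.1000 = 0.1900 m
robot covers 1.9000·0.4750 − ½·4.0000·0.4750² = 0.4512 m while stopping
person approaches 1.0000·(0.1000+0.4750) = 0.5750 m
margins: 0.0000+0.0200+0.0600 = 0.0800 m
sum ≈ 0.1900+0.4512+0.5750+0.0800 ≈ 1.2962 m = S ✓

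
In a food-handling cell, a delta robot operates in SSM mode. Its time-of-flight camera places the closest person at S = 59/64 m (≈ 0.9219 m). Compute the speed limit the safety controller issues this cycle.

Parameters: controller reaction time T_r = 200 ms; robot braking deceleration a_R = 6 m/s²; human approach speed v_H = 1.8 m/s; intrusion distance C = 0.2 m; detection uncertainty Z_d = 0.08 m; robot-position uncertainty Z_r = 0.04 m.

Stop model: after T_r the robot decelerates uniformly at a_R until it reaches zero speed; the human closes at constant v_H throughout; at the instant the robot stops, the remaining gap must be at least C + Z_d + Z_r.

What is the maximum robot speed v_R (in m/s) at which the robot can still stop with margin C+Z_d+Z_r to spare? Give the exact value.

v_R_max = 9/20 m/s = 0.4500 m/s

quadratic (1/12)·v² + (1/2)·v + (-387/1600) = 0
  disc = (1/2)² − 4·(1/12)·(-387/1600) = 529/1600 ; √disc = 23/40
  v_R = (−(1/2) + 23/40) / (2·(1/12)) = 9/20 m/s
check:
T_s = v_R/a_R = (9/20)/6 = 0.0750 s
reaction-phase robot travel = 0.4500·0.2000 = 0.0900 m
robot covers 0.4500·0.0750 − ½·6.0000·0.0750² = 0.0169 m while stopping
person approaches 1.8000·(0.2000+0.0750) = 0.4950 m
residual clearance needed = 0.2000+0.0800+0.0400 = 0.3200 m
sum ≈ 0.0900+0.0169+0.4950+0.3200 ≈ 0.9219 m = S ✓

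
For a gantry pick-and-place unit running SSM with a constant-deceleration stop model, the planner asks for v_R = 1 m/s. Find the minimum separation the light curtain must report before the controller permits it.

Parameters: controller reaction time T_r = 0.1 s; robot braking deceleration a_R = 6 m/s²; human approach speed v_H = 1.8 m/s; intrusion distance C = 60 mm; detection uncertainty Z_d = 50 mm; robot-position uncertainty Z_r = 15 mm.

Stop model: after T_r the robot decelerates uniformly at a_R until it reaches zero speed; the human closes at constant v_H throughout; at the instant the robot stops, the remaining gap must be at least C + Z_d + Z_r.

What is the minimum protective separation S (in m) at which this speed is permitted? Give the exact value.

S_min = 473/600 m = 0.7883 m

stop time T_s = 1/6 = 0.1667 s
robot covers v_R·T_r = 1.0000·0.1000 = 0.1000 m before braking
robot covers 1.0000·0.1667 − ½·6.0000·0.1667² = 0.0833 m while stopping
person approaches 1.8000·(0.1000+0.1667) = 0.4800 m
margins: 0.0600+0.0500+0.0150 = 0.1250 m
S_min ≈ 0.1000+0.0833+0.4800+0.1250  ⇒  S_min = 473/600 m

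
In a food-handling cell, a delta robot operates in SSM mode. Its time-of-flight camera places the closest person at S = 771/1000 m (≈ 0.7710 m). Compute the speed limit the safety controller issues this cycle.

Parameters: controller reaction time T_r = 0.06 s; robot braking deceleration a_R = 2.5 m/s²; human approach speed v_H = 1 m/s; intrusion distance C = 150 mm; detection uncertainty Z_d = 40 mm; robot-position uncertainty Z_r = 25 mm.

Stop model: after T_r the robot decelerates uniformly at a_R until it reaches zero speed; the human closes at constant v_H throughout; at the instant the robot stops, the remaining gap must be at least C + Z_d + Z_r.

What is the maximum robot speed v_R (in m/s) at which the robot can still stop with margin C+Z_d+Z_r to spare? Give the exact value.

quadratic (1/5)·v² + (23/50)·v + (-62/125) = 0
  disc = (23/50)² − 4·(1/5)·(-62/125) = 1521/2500 ; √disc = 39/50
  v_R = (−(23/50) + 39/50) / (2·(1/5)) = 4/5 m/s
check:
braking lasts T_s = (4/5)/(5/2) = 0.3200 s
reaction-phase robot travel = 0.8000·0.0600 = 0.0480 m
robot covers 0.8000·0.3200 − ½·2.5000·0.3200² = 0.1280 m while stopping
human over T_r+T_s: 1.0000·(0.0600+0.3200) = 0.3800 m
margins: 0.1500+0.0400+0.0250 = 0.2150 m
sum ≈ 0.0480+0.1280+0.3800+0.2150 ≈ 0.7710 m = S ✓

v_R_max = 4/5 m/s = 0.8000 m/s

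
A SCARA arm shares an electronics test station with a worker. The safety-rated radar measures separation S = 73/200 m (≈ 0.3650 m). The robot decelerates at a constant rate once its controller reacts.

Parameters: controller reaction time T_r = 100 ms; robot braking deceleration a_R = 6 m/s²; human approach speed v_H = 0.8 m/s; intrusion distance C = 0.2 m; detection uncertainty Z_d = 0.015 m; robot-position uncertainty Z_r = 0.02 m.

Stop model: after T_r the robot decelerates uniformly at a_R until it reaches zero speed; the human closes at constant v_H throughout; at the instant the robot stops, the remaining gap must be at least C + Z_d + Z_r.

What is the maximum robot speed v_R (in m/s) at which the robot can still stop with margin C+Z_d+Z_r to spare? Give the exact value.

at the boundary: (1/12)·v² + (7/30)·v + (-1/20) = 0
  disc = (7/30)² − 4·(1/12)·(-1/20) = 16/225 ; √disc = 4/15
  v_R = (−(7/30) + 4/15) / (2·(1/12)) = 1/5 m/s
check:
T_s = v_R/a_R = (1/5)/6 = 0.0333 s
reaction-phase robot travel = 0.2000·0.1000 = 0.0200 m
robot covers 0.2000·0.0333 − ½·6.0000·0.0333² = 0.0033 m while stopping
human over T_r+T_s: 0.8000·(0.1000+0.0333) = 0.1067 m
C+Z_d+Z_r = 0.2000+0.0150+0.0200 = 0.2350 m
sum ≈ 0.0200+0.0033+0.1067+0.2350 ≈ 0.3650 m = S ✓

v_R_max = 1/5 m/s = 0.2000 m/s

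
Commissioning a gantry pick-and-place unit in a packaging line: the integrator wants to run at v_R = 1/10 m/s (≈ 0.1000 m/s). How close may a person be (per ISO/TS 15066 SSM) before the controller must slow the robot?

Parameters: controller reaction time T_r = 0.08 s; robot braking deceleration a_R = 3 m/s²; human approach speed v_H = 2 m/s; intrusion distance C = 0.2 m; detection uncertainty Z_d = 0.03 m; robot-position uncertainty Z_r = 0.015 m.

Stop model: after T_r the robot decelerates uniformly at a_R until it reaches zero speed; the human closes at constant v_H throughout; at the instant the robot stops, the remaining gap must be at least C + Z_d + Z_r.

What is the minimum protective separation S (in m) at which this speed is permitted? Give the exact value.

stop time T_s = (1/10)/3 = 0.0333 s
reaction-phase robot travel = 0.1000·0.0800 = 0.0080 m
robot covers 0.1000·0.0333 − ½·3.0000·0.0333² = 0.0017 m while stopping
person approaches 2.0000·(0.0800+0.0333) = 0.2267 m
residual clearance needed = 0.2000+0.0300+0.0150 = 0.2450 m
S_min ≈ 0.0080+0.0017+0.2267+0.2450  ⇒  S_min = 361/750 m

S_min = 361/750 m = 0.4813 m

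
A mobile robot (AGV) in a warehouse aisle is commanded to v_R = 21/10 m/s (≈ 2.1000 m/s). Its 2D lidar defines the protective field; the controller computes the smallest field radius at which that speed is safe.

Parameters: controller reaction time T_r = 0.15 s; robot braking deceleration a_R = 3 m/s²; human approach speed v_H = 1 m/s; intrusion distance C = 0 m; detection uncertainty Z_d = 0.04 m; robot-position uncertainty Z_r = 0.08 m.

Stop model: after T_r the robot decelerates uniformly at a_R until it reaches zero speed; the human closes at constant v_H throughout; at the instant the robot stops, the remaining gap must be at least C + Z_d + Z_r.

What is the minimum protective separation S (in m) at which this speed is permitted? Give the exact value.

T_s = v_R/a_R = (21/10)/3 = 0.7000 s
robot covers v_R·T_r = 2.1000·0.1500 = 0.3150 m before braking
robot covers 2.1000·0.7000 − ½·3.0000·0.7000² = 0.7350 m while stopping
human closes 1.0000·0.8500 = 0.8500 m
residual clearance needed = 0.0000+0.0400+0.0800 = 0.1200 m
S_min ≈ 0.3150+0.7350+0.8500+0.1200  ⇒  S_min = 101/50 m

S_min = 101/50 m = 2.0200 m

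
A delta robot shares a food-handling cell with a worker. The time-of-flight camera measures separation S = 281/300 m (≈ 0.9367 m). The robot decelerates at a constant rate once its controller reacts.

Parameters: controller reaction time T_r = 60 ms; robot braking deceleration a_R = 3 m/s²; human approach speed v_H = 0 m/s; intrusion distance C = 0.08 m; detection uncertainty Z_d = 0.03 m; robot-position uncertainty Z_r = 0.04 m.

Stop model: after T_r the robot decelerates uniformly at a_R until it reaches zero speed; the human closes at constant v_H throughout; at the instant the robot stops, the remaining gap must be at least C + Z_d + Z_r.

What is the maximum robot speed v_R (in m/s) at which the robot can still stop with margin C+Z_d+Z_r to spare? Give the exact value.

quadratic (1/6)·v² + (3/50)·v + (-59/75) = 0
  disc = (3/50)² − 4·(1/6)·(-59/75) = 11881/22500 ; √disc = 109/150
  v_R = (−(3/50) + 109/150) / (2·(1/6)) = 2 m/s
check:
stop time T_s = 2/3 = 0.6667 s
robot in T_r: 2.0000·0.0600 = 0.1200 m
robot under decel: 2.0000²/(2·3.0000) = 0.6667 m
human closes 0.0000·0.7267 = 0.0000 m
residual clearance needed = 0.0800+0.0300+0.0400 = 0.1500 m
sum ≈ 0.1200+0.6667+0.0000+0.1500 ≈ 0.9367 m = S ✓

v_R_max = 2 m/s = 2.0000 m/s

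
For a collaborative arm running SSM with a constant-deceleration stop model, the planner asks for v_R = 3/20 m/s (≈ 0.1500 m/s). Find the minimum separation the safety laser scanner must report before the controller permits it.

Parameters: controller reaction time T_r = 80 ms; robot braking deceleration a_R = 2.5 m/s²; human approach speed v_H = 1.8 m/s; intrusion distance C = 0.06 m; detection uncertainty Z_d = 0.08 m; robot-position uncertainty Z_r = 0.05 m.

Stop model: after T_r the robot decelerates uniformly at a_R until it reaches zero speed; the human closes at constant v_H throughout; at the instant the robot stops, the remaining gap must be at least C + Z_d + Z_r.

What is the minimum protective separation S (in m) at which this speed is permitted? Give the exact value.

S_min = 917/2000 m = 0.4585 m

T_s = v_R/a_R = (3/20)/(5/2) = 0.0600 s
robot in T_r: 0.1500·0.0800 = 0.0120 m
robot covers 0.1500·0.0600 − ½·2.5000·0.0600² = 0.0045 m while stopping
human over T_r+T_s: 1.8000·(0.0800+0.0600) = 0.2520 m
residual clearance needed = 0.0600+0.0800+0.0500 = 0.1900 m
S_min ≈ 0.0120+0.0045+0.2520+0.1900  ⇒  S_min = 917/2000 m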